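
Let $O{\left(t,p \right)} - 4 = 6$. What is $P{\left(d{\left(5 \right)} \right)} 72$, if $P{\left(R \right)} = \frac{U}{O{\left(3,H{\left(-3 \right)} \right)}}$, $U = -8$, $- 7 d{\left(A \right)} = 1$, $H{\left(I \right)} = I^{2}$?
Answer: $- \frac{288}{5} \approx -57.6$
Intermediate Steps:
$d{\left(A \right)} = - \frac{1}{7}$ ($d{\left(A \right)} = \left(- \frac{1}{7}\right) 1 = - \frac{1}{7}$)
$O{\left(t,p \right)} = 10$ ($O{\left(t,p \right)} = 4 + 6 = 10$)
$P{\left(R \right)} = - \frac{4}{5}$ ($P{\left(R \right)} = - \frac{8}{10} = \left(-8\right) \frac{1}{10} = - \frac{4}{5}$)
$P{\left(d{\left(5 \right)} \right)} 72 = \left(- \frac{4}{5}\right) 72 = - \frac{288}{5}$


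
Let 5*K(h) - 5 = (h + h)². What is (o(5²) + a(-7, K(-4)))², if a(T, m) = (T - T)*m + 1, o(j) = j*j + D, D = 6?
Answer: 399424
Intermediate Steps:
K(h) = 1 + 4*h²/5 (K(h) = 1 + (h + h)²/5 = 1 + (2*h)²/5 = 1 + (4*h²)/5 = 1 + 4*h²/5)
o(j) = 6 + j² (o(j) = j*j + 6 = j² + 6 = 6 + j²)
a(T, m) = 1 (a(T, m) = 0*m + 1 = 0 + 1 = 1)
(o(5²) + a(-7, K(-4)))² = ((6 + (5²)²) + 1)² = ((6 + 25²) + 1)² = ((6 + 625) + 1)² = (631 + 1)² = 632² = 399424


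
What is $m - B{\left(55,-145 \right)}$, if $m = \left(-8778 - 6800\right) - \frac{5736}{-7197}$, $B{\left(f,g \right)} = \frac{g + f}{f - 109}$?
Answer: $- \frac{112121125}{7197} \approx -15579.0$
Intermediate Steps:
$B{\left(f,g \right)} = \frac{f + g}{-109 + f}$
$m = - \frac{37369710}{2399}$ ($m = -15578 - - \frac{1912}{2399} = -15578 + \frac{1912}{2399} = - \frac{37369710}{2399} \approx -15577.0$)
$m - B{\left(55,-145 \right)} = - \frac{37369710}{2399} - \frac{55 - 145}{-109 + 55} = - \frac{37369710}{2399} - \frac{1}{-54} \left(-90\right) = - \frac{37369710}{2399} - \left(- \frac{1}{54}\right) \left(-90\right) = - \frac{37369710}{2399} - \frac{5}{3} = - \frac{112121125}{7197}$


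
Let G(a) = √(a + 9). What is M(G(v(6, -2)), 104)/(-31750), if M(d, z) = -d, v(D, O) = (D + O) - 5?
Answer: √2/15875 ≈ 8.9084e-5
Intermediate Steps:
v(D, O) = -5 + D + O
G(a) = √(9 + a)
M(G(v(6, -2)), 104)/(-31750) = -√(9 + (-5 + 6 - 2))/(-31750) = -√(9 - 1)*(-1/31750) = -√8*(-1/31750) = -2*√2*(-1/31750) = √2/15875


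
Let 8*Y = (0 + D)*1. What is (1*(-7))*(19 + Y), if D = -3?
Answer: -1043/8 ≈ -130.38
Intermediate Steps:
Y = -3/8 (Y = ((0 - 3)*1)/8 = (-3*1)/8 = (1/8)*(-3) = -3/8 ≈ -0.37500)
(1*(-7))*(19 + Y) = (1*(-7))*(19 - 3/8) = -7*149/8 = -1043/8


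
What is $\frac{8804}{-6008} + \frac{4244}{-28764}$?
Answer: $- \frac{17421013}{10800882} \approx -1.6129$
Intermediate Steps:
$\frac{8804}{-6008} + \frac{4244}{-28764} = 8804 \left(- \frac{1}{6008}\right) + 4244 \left(- \frac{1}{28764}\right) = - \frac{2201}{1502} - \frac{1061}{7191} = - \frac{17421013}{10800882}$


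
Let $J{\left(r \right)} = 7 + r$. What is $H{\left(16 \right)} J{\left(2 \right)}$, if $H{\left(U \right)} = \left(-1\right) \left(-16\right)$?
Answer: $144$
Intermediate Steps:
$H{\left(U \right)} = 16$
$H{\left(16 \right)} J{\left(2 \right)} = 16 \left(7 + 2\right) = 16 \cdot 9 = 144$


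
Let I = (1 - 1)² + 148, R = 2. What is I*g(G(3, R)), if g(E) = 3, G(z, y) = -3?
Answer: 444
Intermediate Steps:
I = 148 (I = 0² + 148 = 0 + 148 = 148)
I*g(G(3, R)) = 148*3 = 444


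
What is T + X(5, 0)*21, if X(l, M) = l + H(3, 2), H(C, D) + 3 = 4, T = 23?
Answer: 149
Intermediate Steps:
H(C, D) = 1 (H(C, D) = -3 + 4 = 1)
X(l, M) = 1 + l (X(l, M) = l + 1 = 1 + l)
T + X(5, 0)*21 = 23 + (1 + 5)*21 = 23 + 6*21 = 23 + 126 = 149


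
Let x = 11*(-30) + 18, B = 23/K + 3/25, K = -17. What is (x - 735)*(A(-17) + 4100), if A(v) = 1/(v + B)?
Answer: -11087895775/2583 ≈ -4.2926e+6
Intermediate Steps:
B = -524/425 (B = 23/(-17) + 3/25 = 23*(-1/17) + 3*(1/25) = -23/17 + 3/25 = -524/425 ≈ -1.2329)
A(v) = 1/(-524/425 + v) (A(v) = 1/(v - 524/425) = 1/(-524/425 + v))
x = -312 (x = -330 + 18 = -312)
(x - 735)*(A(-17) + 4100) = (-312 - 735)*(425/(-524 + 425*(-17)) + 4100) = -1047*(425/(-524 - 7225) + 4100) = -1047*(425/(-7749) + 4100) = -1047*(425*(-1/7749) + 4100) = -1047*(-425/7749 + 4100) = -1047*31770475/7749 = -11087895775/2583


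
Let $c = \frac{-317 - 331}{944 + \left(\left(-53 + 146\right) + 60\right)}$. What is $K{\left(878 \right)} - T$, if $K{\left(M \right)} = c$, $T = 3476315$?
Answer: $- \frac{3813518203}{1097} \approx -3.4763 \cdot 10^{6}$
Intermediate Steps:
$c = - \frac{648}{1097}$ ($c = - \frac{648}{944 + \left(93 + 60\right)} = - \frac{648}{944 + 153} = - \frac{648}{1097} \approx -0.5907$)
$K{\left(M \right)} = - \frac{648}{1097}$
$K{\left(878 \right)} - T = - \frac{648}{1097} - 3476315 = - \frac{3813518203}{1097}$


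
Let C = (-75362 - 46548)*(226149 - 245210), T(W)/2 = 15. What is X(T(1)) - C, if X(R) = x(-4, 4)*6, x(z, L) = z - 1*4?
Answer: -2323726558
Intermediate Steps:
T(W) = 30 (T(W) = 2*15 = 30)
x(z, L) = -4 + z (x(z, L) = z - 4 = -4 + z)
C = 2323726510 (C = -121910*(-19061) = 2323726510)
X(R) = -48 (X(R) = (-4 - 4)*6 = -8*6 = -48)
X(T(1)) - C = -48 - 1*2323726510 = -48 - 2323726510 = -2323726558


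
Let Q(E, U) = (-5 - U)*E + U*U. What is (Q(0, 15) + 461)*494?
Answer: 338884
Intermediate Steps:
Q(E, U) = U² + E*(-5 - U) (Q(E, U) = E*(-5 - U) + U² = U² + E*(-5 - U))
(Q(0, 15) + 461)*494 = ((15² - 5*0 - 1*0*15) + 461)*494 = ((225 + 0 + 0) + 461)*494 = (225 + 461)*494 = 686*494 = 338884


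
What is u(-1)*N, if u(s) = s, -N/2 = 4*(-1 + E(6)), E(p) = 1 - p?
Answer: -48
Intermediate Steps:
N = 48 (N = -8*(-1 + (1 - 1*6)) = -8*(-1 + (1 - 6)) = -8*(-1 - 5) = -8*(-6) = -2*(-24) = 48)
u(-1)*N = -1*48 = -48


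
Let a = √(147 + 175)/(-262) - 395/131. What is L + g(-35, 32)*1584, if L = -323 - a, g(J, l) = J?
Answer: -7304558/131 + √322/262 ≈ -55760.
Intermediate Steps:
a = -395/131 - √322/262 (a = √322*(-1/262) - 395*1/131 = -√322/262 - 395/131 = -395/131 - √322/262 ≈ -3.0838)
L = -41918/131 + √322/262 (L = -323 - (-395/131 - √322/262) = -323 + (395/131 + √322/262) = -41918/131 + √322/262 ≈ -319.92)
L + g(-35, 32)*1584 = (-41918/131 + √322/262) - 35*1584 = (-41918/131 + √322/262) - 55440 = -7304558/131 + √322/262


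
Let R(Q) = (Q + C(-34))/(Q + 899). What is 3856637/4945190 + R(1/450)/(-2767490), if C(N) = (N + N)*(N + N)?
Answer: 215892259770333772/276829473031323905 ≈ 0.77987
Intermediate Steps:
C(N) = 4*N**2 (C(N) = (2*N)*(2*N) = 4*N**2)
R(Q) = (4624 + Q)/(899 + Q) (R(Q) = (Q + 4*(-34)**2)/(Q + 899) = (Q + 4*1156)/(899 + Q) = (Q + 4624)/(899 + Q) = (4624 + Q)/(899 + Q))
3856637/4945190 + R(1/450)/(-2767490) = 3856637/4945190 + ((4624 + 1/450)/(899 + 1/450))/(-2767490) = 3856637*(1/4945190) + ((4624 + 1/450)/(899 + 1/450))*(-1/2767490) = 3856637/4945190 + ((2080801/450)/(404551/450))*(-1/2767490) = 3856637/4945190 + ((450/404551)*(2080801/450))*(-1/2767490) = 3856637/4945190 + (2080801/404551)*(-1/2767490) = 3856637/4945190 - 2080801/1119590846990 = 215892259770333772/276829473031323905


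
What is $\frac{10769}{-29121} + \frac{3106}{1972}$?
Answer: $\frac{2035687}{1689018} \approx 1.2052$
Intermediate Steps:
$\frac{10769}{-29121} + \frac{3106}{1972} = 10769 \left(- \frac{1}{29121}\right) + 3106 \cdot \frac{1}{1972} = - \frac{10769}{29121} + \frac{1553}{986} = \frac{2035687}{1689018}$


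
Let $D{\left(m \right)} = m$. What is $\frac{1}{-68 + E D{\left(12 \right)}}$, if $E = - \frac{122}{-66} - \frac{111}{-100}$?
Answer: $- \frac{275}{8937} \approx -0.030771$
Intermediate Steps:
$E = \frac{9763}{3300}$ ($E = \left(-122\right) \left(- \frac{1}{66}\right) - - \frac{111}{100} = \frac{61}{33} + \frac{111}{100} = \frac{9763}{3300} \approx 2.9585$)
$\frac{1}{-68 + E D{\left(12 \right)}} = \frac{1}{-68 + \frac{9763}{3300} \cdot 12} = \frac{1}{-68 + \frac{9763}{275}} = \frac{1}{- \frac{8937}{275}} = - \frac{275}{8937}$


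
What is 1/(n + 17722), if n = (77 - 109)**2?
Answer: 1/18746 ≈ 5.3345e-5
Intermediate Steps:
n = 1024 (n = (-32)**2 = 1024)
1/(n + 17722) = 1/(1024 + 17722) = 1/18746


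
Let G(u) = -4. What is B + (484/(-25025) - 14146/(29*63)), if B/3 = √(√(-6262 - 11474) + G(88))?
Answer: -4608934/593775 + 3*√(-4 + 2*I*√4434) ≈ 16.354 + 24.851*I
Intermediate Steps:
B = 3*√(-4 + 2*I*√4434) (B = 3*√(√(-6262 - 11474) - 4) = 3*√(√(-17736) - 4) = 3*√(2*I*√4434 - 4) = 3*√(-4 + 2*I*√4434) ≈ 24.116 + 24.851*I)
B + (484/(-25025) - 14146/(29*63)) = 3*√(-4 + 2*I*√4434) + (484/(-25025) - 14146/(29*63)) = 3*√(-4 + 2*I*√4434) + (484*(-1/25025) - 14146/1827) = 3*√(-4 + 2*I*√4434) + (-44/2275 - 14146*1/1827) = 3*√(-4 + 2*I*√4434) + (-44/2275 - 14146/1827) = 3*√(-4 + 2*I*√4434) - 4608934/593775 = -4608934/593775 + 3*√(-4 + 2*I*√4434)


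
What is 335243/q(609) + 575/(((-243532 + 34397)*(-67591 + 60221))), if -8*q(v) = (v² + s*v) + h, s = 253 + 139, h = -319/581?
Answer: -396976350501551/90233113969690 ≈ -4.3995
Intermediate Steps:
h = -319/581 (h = -319*1/581 = -319/581 ≈ -0.54905)
s = 392
q(v) = 319/4648 - 49*v - v²/8 (q(v) = -((v² + 392*v) - 319/581)/8 = -(-319/581 + v² + 392*v)/8 = 319/4648 - 49*v - v²/8)
335243/q(609) + 575/(((-243532 + 34397)*(-67591 + 60221))) = 335243/(319/4648 - 49*609 - ⅛*609²) + 575/(((-243532 + 34397)*(-67591 + 60221))) = 335243/(319/4648 - 29841 - ⅛*370881) + 575/((-209135*(-7370))) = 335243/(319/4648 - 29841 - 370881/8) + 575/1541324950 = 335243/(-177091255/2324) + 575*(1/1541324950) = 335243*(-2324/177091255) + 23/61652998 = -779104732/177091255 + 23/61652998 = -396976350501551/90233113969690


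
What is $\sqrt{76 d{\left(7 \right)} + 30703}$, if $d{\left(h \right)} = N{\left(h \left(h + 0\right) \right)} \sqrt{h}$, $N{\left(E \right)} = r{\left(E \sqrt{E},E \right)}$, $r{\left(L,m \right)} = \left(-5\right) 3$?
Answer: $\sqrt{30703 - 1140 \sqrt{7}} \approx 166.39$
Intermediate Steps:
$r{\left(L,m \right)} = -15$
$N{\left(E \right)} = -15$
$d{\left(h \right)} = - 15 \sqrt{h}$
$\sqrt{76 d{\left(7 \right)} + 30703} = \sqrt{76 \left(- 15 \sqrt{7}\right) + 30703} = \sqrt{- 1140 \sqrt{7} + 30703} = \sqrt{30703 - 1140 \sqrt{7}}$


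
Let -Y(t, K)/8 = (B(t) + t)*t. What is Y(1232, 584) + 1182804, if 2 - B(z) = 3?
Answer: -10949932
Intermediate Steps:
B(z) = -1 (B(z) = 2 - 1*3 = 2 - 3 = -1)
Y(t, K) = -8*t*(-1 + t) (Y(t, K) = -8*(-1 + t)*t = -8*t*(-1 + t))
Y(1232, 584) + 1182804 = 8*1232*(1 - 1*1232) + 1182804 = 8*1232*(1 - 1232) + 1182804 = 8*1232*(-1231) + 1182804 = -12132736 + 1182804 = -10949932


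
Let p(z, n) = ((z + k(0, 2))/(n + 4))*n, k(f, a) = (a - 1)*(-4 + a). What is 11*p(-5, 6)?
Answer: -231/5 ≈ -46.200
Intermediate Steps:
k(f, a) = (-1 + a)*(-4 + a)
p(z, n) = n*(-2 + z)/(4 + n) (p(z, n) = ((z + (4 + 2**2 - 5*2))/(n + 4))*n = ((z + (4 + 4 - 10))/(4 + n))*n = ((z - 2)/(4 + n))*n = ((-2 + z)/(4 + n))*n = n*(-2 + z)/(4 + n))
11*p(-5, 6) = 11*(6*(-2 - 5)/(4 + 6)) = 11*(6*(-7)/10) = 11*(6*(1/10)*(-7)) = 11*(-21/5) = -231/5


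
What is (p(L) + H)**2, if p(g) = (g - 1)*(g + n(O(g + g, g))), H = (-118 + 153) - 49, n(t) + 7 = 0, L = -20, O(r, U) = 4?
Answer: 305809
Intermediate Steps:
n(t) = -7 (n(t) = -7 + 0 = -7)
H = -14 (H = 35 - 49 = -14)
p(g) = (-1 + g)*(-7 + g) (p(g) = (g - 1)*(g - 7) = (-1 + g)*(-7 + g))
(p(L) + H)**2 = ((7 + (-20)**2 - 8*(-20)) - 14)**2 = ((7 + 400 + 160) - 14)**2 = (567 - 14)**2 = 553**2 = 305809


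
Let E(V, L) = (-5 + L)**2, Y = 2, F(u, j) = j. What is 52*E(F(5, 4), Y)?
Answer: 468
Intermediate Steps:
52*E(F(5, 4), Y) = 52*(-5 + 2)**2 = 52*(-3)**2 = 52*9 = 468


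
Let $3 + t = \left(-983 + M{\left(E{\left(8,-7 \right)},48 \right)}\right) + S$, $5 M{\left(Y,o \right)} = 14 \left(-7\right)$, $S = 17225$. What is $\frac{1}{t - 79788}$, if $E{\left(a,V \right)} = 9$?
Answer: $- \frac{5}{317843} \approx -1.5731 \cdot 10^{-5}$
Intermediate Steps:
$M{\left(Y,o \right)} = - \frac{98}{5}$ ($M{\left(Y,o \right)} = \frac{14 \left(-7\right)}{5} = \frac{1}{5} \left(-98\right) = - \frac{98}{5}$)
$t = \frac{81097}{5}$ ($t = -3 + \left(\left(-983 - \frac{98}{5}\right) + 17225\right) = -3 + \left(- \frac{5013}{5} + 17225\right) = -3 + \frac{81112}{5} = \frac{81097}{5} \approx 16219.0$)
$\frac{1}{t - 79788} = \frac{1}{\frac{81097}{5} - 79788} = \frac{1}{- \frac{317843}{5}} = - \frac{5}{317843}$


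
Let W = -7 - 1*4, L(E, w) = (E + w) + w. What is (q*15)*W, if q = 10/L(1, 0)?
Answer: -1650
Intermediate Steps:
L(E, w) = E + 2*w
q = 10 (q = 10/(1 + 2*0) = 10/(1 + 0) = 10/1 = 10*1 = 10)
W = -11 (W = -7 - 4 = -11)
(q*15)*W = (10*15)*(-11) = 150*(-11) = -1650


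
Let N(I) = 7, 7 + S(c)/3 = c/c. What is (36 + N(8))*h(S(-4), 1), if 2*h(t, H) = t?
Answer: -387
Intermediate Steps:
S(c) = -18 (S(c) = -21 + 3*(c/c) = -21 + 3*1 = -21 + 3 = -18)
h(t, H) = t/2
(36 + N(8))*h(S(-4), 1) = (36 + 7)*((½)*(-18)) = 43*(-9) = -387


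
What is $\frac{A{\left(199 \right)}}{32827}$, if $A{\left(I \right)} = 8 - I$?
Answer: $- \frac{191}{32827} \approx -0.0058184$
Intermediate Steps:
$\frac{A{\left(199 \right)}}{32827} = \frac{8 - 199}{32827} = \left(8 - 199\right) \frac{1}{32827} = \left(-191\right) \frac{1}{32827} = - \frac{191}{32827}$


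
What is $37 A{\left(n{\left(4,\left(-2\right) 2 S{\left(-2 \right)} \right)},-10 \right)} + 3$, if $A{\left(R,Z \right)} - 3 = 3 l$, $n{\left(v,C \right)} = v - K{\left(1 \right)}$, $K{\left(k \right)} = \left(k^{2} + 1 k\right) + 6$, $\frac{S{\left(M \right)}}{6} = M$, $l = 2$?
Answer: $336$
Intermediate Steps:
$S{\left(M \right)} = 6 M$
$K{\left(k \right)} = 6 + k + k^{2}$ ($K{\left(k \right)} = \left(k^{2} + k\right) + 6 = \left(k + k^{2}\right) + 6 = 6 + k + k^{2}$)
$n{\left(v,C \right)} = -8 + v$ ($n{\left(v,C \right)} = v - \left(6 + 1 + 1^{2}\right) = v - \left(6 + 1 + 1\right) = v - 8 = -8 + v$)
$A{\left(R,Z \right)} = 9$ ($A{\left(R,Z \right)} = 3 + 3 \cdot 2 = 3 + 6 = 9$)
$37 A{\left(n{\left(4,\left(-2\right) 2 S{\left(-2 \right)} \right)},-10 \right)} + 3 = 37 \cdot 9 + 3 = 333 + 3 = 336$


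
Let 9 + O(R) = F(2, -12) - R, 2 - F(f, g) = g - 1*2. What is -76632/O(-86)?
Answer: -824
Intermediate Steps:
F(f, g) = 4 - g (F(f, g) = 2 - (g - 1*2) = 2 - (g - 2) = 2 - (-2 + g) = 2 + (2 - g) = 4 - g)
O(R) = 7 - R (O(R) = -9 + ((4 - 1*(-12)) - R) = -9 + ((4 + 12) - R) = -9 + (16 - R) = 7 - R)
-76632/O(-86) = -76632/(7 - 1*(-86)) = -76632/(7 + 86) = -76632/93 = -76632*1/93 = -824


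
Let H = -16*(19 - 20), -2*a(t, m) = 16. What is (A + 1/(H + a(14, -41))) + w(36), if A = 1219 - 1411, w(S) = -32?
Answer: -1791/8 ≈ -223.88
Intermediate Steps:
a(t, m) = -8 (a(t, m) = -½*16 = -8)
A = -192
H = 16 (H = -16*(-1) = 16)
(A + 1/(H + a(14, -41))) + w(36) = (-192 + 1/(16 - 8)) - 32 = (-192 + 1/8) - 32 = (-192 + ⅛) - 32 = -1535/8 - 32 = -1791/8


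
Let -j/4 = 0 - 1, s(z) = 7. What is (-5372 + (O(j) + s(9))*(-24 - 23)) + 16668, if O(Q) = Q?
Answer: 10779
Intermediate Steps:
j = 4 (j = -4*(0 - 1) = -4*(-1) = 4)
(-5372 + (O(j) + s(9))*(-24 - 23)) + 16668 = (-5372 + (4 + 7)*(-24 - 23)) + 16668 = (-5372 + 11*(-47)) + 16668 = (-5372 - 517) + 16668 = -5889 + 16668 = 10779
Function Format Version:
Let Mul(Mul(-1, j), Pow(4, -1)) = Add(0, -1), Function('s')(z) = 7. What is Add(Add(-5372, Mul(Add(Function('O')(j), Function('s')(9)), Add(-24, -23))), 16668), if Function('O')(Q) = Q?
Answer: 10779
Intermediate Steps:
j = 4 (j = Mul(-4, Add(0, -1)) = Mul(-4, -1) = 4)
Add(Add(-5372, Mul(Add(Function('O')(j), Function('s')(9)), Add(-24, -23))), 16668) = Add(Add(-5372, Mul(Add(4, 7), Add(-24, -23))), 16668) = Add(Add(-5372, Mul(11, -47)), 16668) = Add(Add(-5372, -517), 16668) = Add(-5889, 16668) = 10779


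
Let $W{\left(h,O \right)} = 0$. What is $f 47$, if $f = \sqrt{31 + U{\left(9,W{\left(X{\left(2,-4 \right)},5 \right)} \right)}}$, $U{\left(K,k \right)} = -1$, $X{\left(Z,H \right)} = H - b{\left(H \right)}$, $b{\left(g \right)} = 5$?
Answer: $47 \sqrt{30} \approx 257.43$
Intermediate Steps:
$X{\left(Z,H \right)} = -5 + H$ ($X{\left(Z,H \right)} = H - 5 = -5 + H$)
$f = \sqrt{30}$ ($f = \sqrt{31 - 1} = \sqrt{30} \approx 5.4772$)
$f 47 = \sqrt{30} \cdot 47 = 47 \sqrt{30}$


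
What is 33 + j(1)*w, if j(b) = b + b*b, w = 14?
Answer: 61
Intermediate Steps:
j(b) = b + b**2
33 + j(1)*w = 33 + (1*(1 + 1))*14 = 33 + (1*2)*14 = 33 + 2*14 = 33 + 28 = 61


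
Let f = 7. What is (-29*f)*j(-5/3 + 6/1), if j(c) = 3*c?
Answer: -2639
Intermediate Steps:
(-29*f)*j(-5/3 + 6/1) = (-29*7)*(3*(-5/3 + 6/1)) = -609*(-5*⅓ + 6*1) = -609*(-5/3 + 6) = -609*13/3 = -203*13 = -2639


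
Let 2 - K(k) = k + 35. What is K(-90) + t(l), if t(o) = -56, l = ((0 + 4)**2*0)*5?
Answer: 1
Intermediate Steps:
l = 0 (l = (4**2*0)*5 = (16*0)*5 = 0*5 = 0)
K(k) = -33 - k (K(k) = 2 - (k + 35) = 2 - (35 + k) = 2 + (-35 - k) = -33 - k)
K(-90) + t(l) = (-33 - 1*(-90)) - 56 = (-33 + 90) - 56 = 57 - 56 = 1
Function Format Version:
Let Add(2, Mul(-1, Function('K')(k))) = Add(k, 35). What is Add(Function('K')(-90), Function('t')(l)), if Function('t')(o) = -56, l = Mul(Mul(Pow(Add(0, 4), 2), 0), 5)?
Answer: 1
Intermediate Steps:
l = 0 (l = Mul(Mul(Pow(4, 2), 0), 5) = Mul(Mul(16, 0), 5) = Mul(0, 5) = 0)
Function('K')(k) = Add(-33, Mul(-1, k)) (Function('K')(k) = Add(2, Mul(-1, Add(k, 35))) = Add(2, Mul(-1, Add(35, k))) = Add(2, Add(-35, Mul(-1, k))) = Add(-33, Mul(-1, k)))
Add(Function('K')(-90), Function('t')(l)) = Add(Add(-33, Mul(-1, -90)), -56) = Add(Add(-33, 90), -56) = Add(57, -56) = 1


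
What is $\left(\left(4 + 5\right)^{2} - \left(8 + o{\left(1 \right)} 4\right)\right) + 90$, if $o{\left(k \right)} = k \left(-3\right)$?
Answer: $175$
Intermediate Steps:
$o{\left(k \right)} = - 3 k$
$\left(\left(4 + 5\right)^{2} - \left(8 + o{\left(1 \right)} 4\right)\right) + 90 = \left(\left(4 + 5\right)^{2} - \left(8 + \left(-3\right) 1 \cdot 4\right)\right) + 90 = \left(9^{2} - \left(8 - 12\right)\right) + 90 = \left(81 - \left(8 - 12\right)\right) + 90 = \left(81 - -4\right) + 90 = \left(81 + 4\right) + 90 = 85 + 90 = 175$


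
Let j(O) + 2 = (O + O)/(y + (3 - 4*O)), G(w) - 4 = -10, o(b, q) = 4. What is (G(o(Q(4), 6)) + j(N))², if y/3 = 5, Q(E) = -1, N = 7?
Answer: 2209/25 ≈ 88.360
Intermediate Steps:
y = 15 (y = 3*5 = 15)
G(w) = -6 (G(w) = 4 - 10 = -6)
j(O) = -2 + 2*O/(18 - 4*O) (j(O) = -2 + (O + O)/(15 + (3 - 4*O)) = -2 + (2*O)/(18 - 4*O) = -2 + 2*O/(18 - 4*O))
(G(o(Q(4), 6)) + j(N))² = (-6 + (-18 + 5*7)/(9 - 2*7))² = (-6 + (-18 + 35)/(9 - 14))² = (-6 + 17/(-5))² = (-6 - ⅕*17)² = (-6 - 17/5)² = (-47/5)² = 2209/25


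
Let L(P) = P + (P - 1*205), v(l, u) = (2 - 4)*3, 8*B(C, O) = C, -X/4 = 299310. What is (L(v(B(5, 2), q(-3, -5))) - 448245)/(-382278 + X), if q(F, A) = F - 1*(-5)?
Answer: 224231/789759 ≈ 0.28392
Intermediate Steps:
X = -1197240 (X = -4*299310 = -1197240)
B(C, O) = C/8
q(F, A) = 5 + F (q(F, A) = F + 5 = 5 + F)
v(l, u) = -6 (v(l, u) = -2*3 = -6)
L(P) = -205 + 2*P (L(P) = P + (P - 205) = P + (-205 + P) = -205 + 2*P)
(L(v(B(5, 2), q(-3, -5))) - 448245)/(-382278 + X) = ((-205 + 2*(-6)) - 448245)/(-382278 - 1197240) = ((-205 - 12) - 448245)/(-1579518) = (-217 - 448245)*(-1/1579518) = -448462*(-1/1579518) = 224231/789759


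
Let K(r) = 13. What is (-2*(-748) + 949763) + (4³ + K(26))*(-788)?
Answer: 890583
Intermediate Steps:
(-2*(-748) + 949763) + (4³ + K(26))*(-788) = (-2*(-748) + 949763) + (4³ + 13)*(-788) = (1496 + 949763) + (64 + 13)*(-788) = 951259 + 77*(-788) = 951259 - 60676 = 890583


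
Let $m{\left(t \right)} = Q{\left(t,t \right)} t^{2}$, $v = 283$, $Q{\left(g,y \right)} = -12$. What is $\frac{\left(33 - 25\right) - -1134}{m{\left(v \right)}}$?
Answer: $- \frac{571}{480534} \approx -0.0011883$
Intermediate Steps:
$m{\left(t \right)} = - 12 t^{2}$
$\frac{\left(33 - 25\right) - -1134}{m{\left(v \right)}} = \frac{\left(33 - 25\right) - -1134}{\left(-12\right) 283^{2}} = \frac{\left(33 - 25\right) + 1134}{\left(-12\right) 80089} = \frac{8 + 1134}{-961068} = 1142 \left(- \frac{1}{961068}\right) = - \frac{571}{480534}$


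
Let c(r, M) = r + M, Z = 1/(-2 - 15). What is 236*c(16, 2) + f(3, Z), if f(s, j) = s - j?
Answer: 72268/17 ≈ 4251.1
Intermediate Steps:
Z = -1/17 (Z = 1/(-17) = -1/17 ≈ -0.058824)
c(r, M) = M + r
236*c(16, 2) + f(3, Z) = 236*(2 + 16) + (3 - 1*(-1/17)) = 236*18 + (3 + 1/17) = 4248 + 52/17 = 72268/17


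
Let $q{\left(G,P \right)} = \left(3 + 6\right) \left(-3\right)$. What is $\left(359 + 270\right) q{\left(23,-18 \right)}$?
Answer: $-16983$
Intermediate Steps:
$q{\left(G,P \right)} = -27$ ($q{\left(G,P \right)} = 9 \left(-3\right) = -27$)
$\left(359 + 270\right) q{\left(23,-18 \right)} = \left(359 + 270\right) \left(-27\right) = 629 \left(-27\right) = -16983$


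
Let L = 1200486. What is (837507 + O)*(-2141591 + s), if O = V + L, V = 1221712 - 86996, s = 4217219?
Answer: 6585363636252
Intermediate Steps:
V = 1134716
O = 2335202 (O = 1134716 + 1200486 = 2335202)
(837507 + O)*(-2141591 + s) = (837507 + 2335202)*(-2141591 + 4217219) = 3172709*2075628 = 6585363636252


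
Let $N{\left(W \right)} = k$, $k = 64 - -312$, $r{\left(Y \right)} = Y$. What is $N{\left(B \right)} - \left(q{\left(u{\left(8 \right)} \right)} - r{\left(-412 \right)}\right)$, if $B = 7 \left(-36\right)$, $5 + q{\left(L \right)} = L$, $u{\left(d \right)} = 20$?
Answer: $-51$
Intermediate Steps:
$q{\left(L \right)} = -5 + L$
$B = -252$
$k = 376$ ($k = 64 + 312 = 376$)
$N{\left(W \right)} = 376$
$N{\left(B \right)} - \left(q{\left(u{\left(8 \right)} \right)} - r{\left(-412 \right)}\right) = 376 - \left(\left(-5 + 20\right) - -412\right) = 376 - \left(15 + 412\right) = 376 - 427 = -51$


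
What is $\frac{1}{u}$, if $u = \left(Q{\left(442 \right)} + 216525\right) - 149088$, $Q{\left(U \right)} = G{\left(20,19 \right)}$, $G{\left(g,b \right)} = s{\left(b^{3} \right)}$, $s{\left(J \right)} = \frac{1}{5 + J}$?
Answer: $\frac{6864}{462887569} \approx 1.4829 \cdot 10^{-5}$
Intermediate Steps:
$G{\left(g,b \right)} = \frac{1}{5 + b^{3}}$
$Q{\left(U \right)} = \frac{1}{6864}$ ($Q{\left(U \right)} = \frac{1}{5 + 19^{3}} = \frac{1}{5 + 6859} = \frac{1}{6864}$)
$u = \frac{462887569}{6864}$ ($u = \left(\frac{1}{6864} + 216525\right) - 149088 = \frac{1486227601}{6864} - 149088 = \frac{462887569}{6864} \approx 67437.0$)
$\frac{1}{u} = \frac{1}{\frac{462887569}{6864}} = \frac{6864}{462887569}$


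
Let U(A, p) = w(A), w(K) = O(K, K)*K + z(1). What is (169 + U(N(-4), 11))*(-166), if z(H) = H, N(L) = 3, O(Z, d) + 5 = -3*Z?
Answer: -21248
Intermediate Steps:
O(Z, d) = -5 - 3*Z
w(K) = 1 + K*(-5 - 3*K) (w(K) = (-5 - 3*K)*K + 1 = K*(-5 - 3*K) + 1 = 1 + K*(-5 - 3*K))
U(A, p) = 1 - A*(5 + 3*A)
(169 + U(N(-4), 11))*(-166) = (169 + (1 - 1*3*(5 + 3*3)))*(-166) = (169 + (1 - 1*3*(5 + 9)))*(-166) = (169 + (1 - 1*3*14))*(-166) = (169 + (1 - 42))*(-166) = (169 - 41)*(-166) = 128*(-166) = -21248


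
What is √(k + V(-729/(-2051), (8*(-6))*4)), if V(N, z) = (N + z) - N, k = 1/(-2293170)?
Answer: I*√1009656702881970/2293170 ≈ 13.856*I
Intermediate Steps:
k = -1/2293170 ≈ -4.3608e-7
V(N, z) = z
√(k + V(-729/(-2051), (8*(-6))*4)) = √(-1/2293170 + (8*(-6))*4) = √(-1/2293170 - 48*4) = √(-1/2293170 - 192) = √(-440288641/2293170) = I*√1009656702881970/2293170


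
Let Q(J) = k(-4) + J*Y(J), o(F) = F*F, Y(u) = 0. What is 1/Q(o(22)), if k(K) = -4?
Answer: -¼ ≈ -0.25000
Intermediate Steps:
o(F) = F²
Q(J) = -4 (Q(J) = -4 + J*0 = -4 + 0 = -4)
1/Q(o(22)) = 1/(-4) = -¼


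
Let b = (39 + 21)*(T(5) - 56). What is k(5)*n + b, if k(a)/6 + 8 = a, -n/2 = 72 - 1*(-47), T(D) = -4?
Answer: 684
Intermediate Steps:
n = -238 (n = -2*(72 - 1*(-47)) = -2*(72 + 47) = -2*119 = -238)
k(a) = -48 + 6*a
b = -3600 (b = (39 + 21)*(-4 - 56) = 60*(-60) = -3600)
k(5)*n + b = (-48 + 6*5)*(-238) - 3600 = (-48 + 30)*(-238) - 3600 = -18*(-238) - 3600 = 4284 - 3600 = 684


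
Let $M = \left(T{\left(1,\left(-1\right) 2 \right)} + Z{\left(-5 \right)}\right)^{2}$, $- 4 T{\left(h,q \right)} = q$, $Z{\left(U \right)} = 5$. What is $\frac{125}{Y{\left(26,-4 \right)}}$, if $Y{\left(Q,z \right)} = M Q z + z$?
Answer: $- \frac{5}{126} \approx -0.039683$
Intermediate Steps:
$T{\left(h,q \right)} = - \frac{q}{4}$
$M = \frac{121}{4}$ ($M = \left(- \frac{\left(-1\right) 2}{4} + 5\right)^{2} = \left(\left(- \frac{1}{4}\right) \left(-2\right) + 5\right)^{2} = \left(\frac{1}{2} + 5\right)^{2} = \left(\frac{11}{2}\right)^{2} = \frac{121}{4} \approx 30.25$)
$Y{\left(Q,z \right)} = z + \frac{121 Q z}{4}$ ($Y{\left(Q,z \right)} = \frac{121 Q}{4} z + z = \frac{121 Q z}{4} + z = z + \frac{121 Q z}{4}$)
$\frac{125}{Y{\left(26,-4 \right)}} = \frac{125}{\frac{1}{4} \left(-4\right) \left(4 + 121 \cdot 26\right)} = \frac{125}{\frac{1}{4} \left(-4\right) \left(4 + 3146\right)} = \frac{125}{\frac{1}{4} \left(-4\right) 3150} = \frac{125}{-3150} = 125 \left(- \frac{1}{3150}\right) = - \frac{5}{126}$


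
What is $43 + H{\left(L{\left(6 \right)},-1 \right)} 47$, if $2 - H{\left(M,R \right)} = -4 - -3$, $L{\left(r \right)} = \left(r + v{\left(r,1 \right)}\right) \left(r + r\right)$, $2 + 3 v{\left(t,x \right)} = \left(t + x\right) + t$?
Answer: $184$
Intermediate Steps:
$v{\left(t,x \right)} = - \frac{2}{3} + \frac{x}{3} + \frac{2 t}{3}$ ($v{\left(t,x \right)} = - \frac{2}{3} + \frac{\left(t + x\right) + t}{3} = - \frac{2}{3} + \frac{x + 2 t}{3} = - \frac{2}{3} + \left(\frac{x}{3} + \frac{2 t}{3}\right) = - \frac{2}{3} + \frac{x}{3} + \frac{2 t}{3}$)
$L{\left(r \right)} = 2 r \left(- \frac{1}{3} + \frac{5 r}{3}\right)$ ($L{\left(r \right)} = \left(r + \left(- \frac{2}{3} + \frac{1}{3} \cdot 1 + \frac{2 r}{3}\right)\right) \left(r + r\right) = \left(r + \left(- \frac{2}{3} + \frac{1}{3} + \frac{2 r}{3}\right)\right) 2 r = \left(r + \left(- \frac{1}{3} + \frac{2 r}{3}\right)\right) 2 r = \left(- \frac{1}{3} + \frac{5 r}{3}\right) 2 r = 2 r \left(- \frac{1}{3} + \frac{5 r}{3}\right)$)
$H{\left(M,R \right)} = 3$ ($H{\left(M,R \right)} = 2 - \left(-4 - -3\right) = 2 - \left(-4 + 3\right) = 2 - -1 = 2 + 1 = 3$)
$43 + H{\left(L{\left(6 \right)},-1 \right)} 47 = 43 + 3 \cdot 47 = 43 + 141 = 184$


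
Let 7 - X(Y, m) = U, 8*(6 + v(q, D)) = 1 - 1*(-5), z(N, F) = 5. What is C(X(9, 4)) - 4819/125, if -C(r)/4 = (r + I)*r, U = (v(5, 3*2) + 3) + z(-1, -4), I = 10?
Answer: -140401/500 ≈ -280.80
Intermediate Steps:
v(q, D) = -21/4 (v(q, D) = -6 + (1 - 1*(-5))/8 = -6 + (1 + 5)/8 = -6 + (⅛)*6 = -6 + ¾ = -21/4)
U = 11/4 (U = (-21/4 + 3) + 5 = -9/4 + 5 = 11/4 ≈ 2.7500)
X(Y, m) = 17/4 (X(Y, m) = 7 - 1*11/4 = 7 - 11/4 = 17/4)
C(r) = -4*r*(10 + r) (C(r) = -4*(r + 10)*r = -4*(10 + r)*r = -4*r*(10 + r))
C(X(9, 4)) - 4819/125 = -4*17/4*(10 + 17/4) - 4819/125 = -4*17/4*57/4 - 4819/125 = -969/4 - 1*4819/125 = -969/4 - 4819/125 = -140401/500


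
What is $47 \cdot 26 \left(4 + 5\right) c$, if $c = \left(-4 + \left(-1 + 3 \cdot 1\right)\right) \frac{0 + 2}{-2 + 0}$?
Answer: $21996$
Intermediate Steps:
$c = 2$ ($c = \left(-4 + \left(-1 + 3\right)\right) \frac{2}{-2} = \left(-4 + 2\right) 2 \left(- \frac{1}{2}\right) = \left(-2\right) \left(-1\right) = 2$)
$47 \cdot 26 \left(4 + 5\right) c = 47 \cdot 26 \left(4 + 5\right) 2 = 1222 \cdot 9 \cdot 2 = 1222 \cdot 18 = 21996$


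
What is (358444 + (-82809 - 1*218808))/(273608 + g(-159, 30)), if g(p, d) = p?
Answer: 56827/273449 ≈ 0.20782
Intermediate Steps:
(358444 + (-82809 - 1*218808))/(273608 + g(-159, 30)) = (358444 + (-82809 - 1*218808))/(273608 - 159) = (358444 + (-82809 - 218808))/273449 = (358444 - 301617)*(1/273449) = 56827*(1/273449) = 56827/273449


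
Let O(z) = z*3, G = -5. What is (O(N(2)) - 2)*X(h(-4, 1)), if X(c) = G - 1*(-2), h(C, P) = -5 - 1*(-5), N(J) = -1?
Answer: 15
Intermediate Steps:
h(C, P) = 0 (h(C, P) = -5 + 5 = 0)
X(c) = -3 (X(c) = -5 - 1*(-2) = -5 + 2 = -3)
O(z) = 3*z
(O(N(2)) - 2)*X(h(-4, 1)) = (3*(-1) - 2)*(-3) = (-3 - 2)*(-3) = -5*(-3) = 15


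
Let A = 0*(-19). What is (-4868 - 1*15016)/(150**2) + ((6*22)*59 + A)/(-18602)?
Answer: -22713007/17439375 ≈ -1.3024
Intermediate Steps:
A = 0
(-4868 - 1*15016)/(150**2) + ((6*22)*59 + A)/(-18602) = (-4868 - 1*15016)/(150**2) + ((6*22)*59 + 0)/(-18602) = (-4868 - 15016)/22500 + (132*59 + 0)*(-1/18602) = -19884*1/22500 + (7788 + 0)*(-1/18602) = -1657/1875 + 7788*(-1/18602) = -1657/1875 - 3894/9301 = -22713007/17439375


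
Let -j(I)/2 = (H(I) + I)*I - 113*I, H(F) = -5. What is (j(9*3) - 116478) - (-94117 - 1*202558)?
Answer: 185111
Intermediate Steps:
j(I) = 226*I - 2*I*(-5 + I) (j(I) = -2*((-5 + I)*I - 113*I) = -2*(I*(-5 + I) - 113*I) = -2*(-113*I + I*(-5 + I)) = 226*I - 2*I*(-5 + I))
(j(9*3) - 116478) - (-94117 - 1*202558) = (2*(9*3)*(118 - 9*3) - 116478) - (-94117 - 1*202558) = (2*27*(118 - 1*27) - 116478) - (-94117 - 202558) = (2*27*(118 - 27) - 116478) - 1*(-296675) = (2*27*91 - 116478) + 296675 = (4914 - 116478) + 296675 = -111564 + 296675 = 185111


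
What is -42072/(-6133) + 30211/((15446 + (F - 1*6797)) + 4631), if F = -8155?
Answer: 400903063/31431625 ≈ 12.755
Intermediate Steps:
-42072/(-6133) + 30211/((15446 + (F - 1*6797)) + 4631) = -42072/(-6133) + 30211/((15446 + (-8155 - 1*6797)) + 4631) = -42072*(-1/6133) + 30211/((15446 + (-8155 - 6797)) + 4631) = 42072/6133 + 30211/((15446 - 14952) + 4631) = 42072/6133 + 30211/(494 + 4631) = 42072/6133 + 30211/5125 = 400903063/31431625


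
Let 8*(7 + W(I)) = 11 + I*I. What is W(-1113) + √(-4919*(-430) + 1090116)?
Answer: 309681/2 + 7*√65414 ≈ 1.5663e+5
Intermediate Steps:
W(I) = -45/8 + I²/8 (W(I) = -7 + (11 + I*I)/8 = -7 + (11 + I²)/8 = -7 + (11/8 + I²/8) = -45/8 + I²/8)
W(-1113) + √(-4919*(-430) + 1090116) = (-45/8 + (⅛)*(-1113)²) + √(-4919*(-430) + 1090116) = (-45/8 + (⅛)*1238769) + √(2115170 + 1090116) = (-45/8 + 1238769/8) + √3205286 = 309681/2 + 7*√65414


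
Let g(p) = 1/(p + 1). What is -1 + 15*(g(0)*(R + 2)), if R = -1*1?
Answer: 14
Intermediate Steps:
R = -1
g(p) = 1/(1 + p)
-1 + 15*(g(0)*(R + 2)) = -1 + 15*((-1 + 2)/(1 + 0)) = -1 + 15*(1/1) = -1 + 15*(1*1) = -1 + 15*1 = -1 + 15 = 14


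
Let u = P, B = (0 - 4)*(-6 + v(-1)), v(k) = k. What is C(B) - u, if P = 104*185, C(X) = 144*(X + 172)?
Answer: 9560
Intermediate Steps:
B = 28 (B = (0 - 4)*(-6 - 1) = -4*(-7) = 28)
C(X) = 24768 + 144*X (C(X) = 144*(172 + X) = 24768 + 144*X)
P = 19240
u = 19240
C(B) - u = (24768 + 144*28) - 1*19240 = (24768 + 4032) - 19240 = 28800 - 19240 = 9560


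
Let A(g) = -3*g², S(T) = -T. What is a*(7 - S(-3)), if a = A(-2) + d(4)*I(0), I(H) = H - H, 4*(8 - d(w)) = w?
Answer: -48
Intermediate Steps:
d(w) = 8 - w/4
I(H) = 0
a = -12 (a = -3*(-2)² + (8 - ¼*4)*0 = -3*4 + (8 - 1)*0 = -12 + 7*0 = -12 + 0 = -12)
a*(7 - S(-3)) = -12*(7 - (-1)*(-3)) = -12*(7 - 1*3) = -12*(7 - 3) = -12*4 = -48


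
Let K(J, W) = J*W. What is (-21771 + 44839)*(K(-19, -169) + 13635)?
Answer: 388603528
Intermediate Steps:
(-21771 + 44839)*(K(-19, -169) + 13635) = (-21771 + 44839)*(-19*(-169) + 13635) = 23068*(3211 + 13635) = 23068*16846 = 388603528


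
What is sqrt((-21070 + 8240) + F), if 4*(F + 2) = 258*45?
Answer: I*sqrt(39718)/2 ≈ 99.647*I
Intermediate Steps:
F = 5801/2 (F = -2 + (258*45)/4 = -2 + (1/4)*11610 = -2 + 5805/2 = 5801/2 ≈ 2900.5)
sqrt((-21070 + 8240) + F) = sqrt((-21070 + 8240) + 5801/2) = sqrt(-12830 + 5801/2) = sqrt(-19859/2) = I*sqrt(39718)/2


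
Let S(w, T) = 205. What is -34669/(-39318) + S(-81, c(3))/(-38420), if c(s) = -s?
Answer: 132392279/151059756 ≈ 0.87642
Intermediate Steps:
-34669/(-39318) + S(-81, c(3))/(-38420) = -34669/(-39318) + 205/(-38420) = -34669*(-1/39318) + 205*(-1/38420) = 34669/39318 - 41/7684 = 132392279/151059756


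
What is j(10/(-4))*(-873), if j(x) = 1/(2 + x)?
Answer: 1746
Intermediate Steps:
j(10/(-4))*(-873) = -873/(2 + 10/(-4)) = -873/(2 + 10*(-1/4)) = -873/(2 - 5/2) = -873/(-1/2) = -2*(-873) = 1746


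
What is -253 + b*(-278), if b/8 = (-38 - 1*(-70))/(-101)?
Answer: 45615/101 ≈ 451.63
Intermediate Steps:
b = -256/101 (b = 8*((-38 - 1*(-70))/(-101)) = 8*((-38 + 70)*(-1/101)) = 8*(32*(-1/101)) = 8*(-32/101) = -256/101 ≈ -2.5347)
-253 + b*(-278) = -253 - 256/101*(-278) = -253 + 71168/101 = 45615/101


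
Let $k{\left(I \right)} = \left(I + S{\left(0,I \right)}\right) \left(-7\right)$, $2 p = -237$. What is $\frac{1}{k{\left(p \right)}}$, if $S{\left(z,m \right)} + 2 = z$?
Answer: $\frac{2}{1687} \approx 0.0011855$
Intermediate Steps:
$p = - \frac{237}{2}$ ($p = \frac{1}{2} \left(-237\right) = - \frac{237}{2} \approx -118.5$)
$S{\left(z,m \right)} = -2 + z$
$k{\left(I \right)} = 14 - 7 I$ ($k{\left(I \right)} = \left(I + \left(-2 + 0\right)\right) \left(-7\right) = \left(I - 2\right) \left(-7\right) = \left(-2 + I\right) \left(-7\right) = 14 - 7 I$)
$\frac{1}{k{\left(p \right)}} = \frac{1}{14 - - \frac{1659}{2}} = \frac{1}{14 + \frac{1659}{2}} = \frac{1}{\frac{1687}{2}} = \frac{2}{1687}$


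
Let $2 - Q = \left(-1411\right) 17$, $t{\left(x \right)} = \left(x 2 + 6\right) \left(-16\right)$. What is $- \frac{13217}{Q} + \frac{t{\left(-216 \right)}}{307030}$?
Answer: $- \frac{1947253243}{3682671335} \approx -0.52876$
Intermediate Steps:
$t{\left(x \right)} = -96 - 32 x$ ($t{\left(x \right)} = \left(2 x + 6\right) \left(-16\right) = \left(6 + 2 x\right) \left(-16\right) = -96 - 32 x$)
$Q = 23989$ ($Q = 2 - \left(-1411\right) 17 = 2 - -23987 = 2 + 23987 = 23989$)
$- \frac{13217}{Q} + \frac{t{\left(-216 \right)}}{307030} = - \frac{13217}{23989} + \frac{-96 - -6912}{307030} = \left(-13217\right) \frac{1}{23989} + \left(-96 + 6912\right) \frac{1}{307030} = - \frac{13217}{23989} + 6816 \cdot \frac{1}{307030} = - \frac{13217}{23989} + \frac{3408}{153515} = - \frac{1947253243}{3682671335}$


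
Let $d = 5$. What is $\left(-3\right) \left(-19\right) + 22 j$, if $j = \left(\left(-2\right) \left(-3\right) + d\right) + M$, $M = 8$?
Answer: $475$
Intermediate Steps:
$j = 19$ ($j = \left(\left(-2\right) \left(-3\right) + 5\right) + 8 = \left(6 + 5\right) + 8 = 11 + 8 = 19$)
$\left(-3\right) \left(-19\right) + 22 j = \left(-3\right) \left(-19\right) + 22 \cdot 19 = 57 + 418 = 475$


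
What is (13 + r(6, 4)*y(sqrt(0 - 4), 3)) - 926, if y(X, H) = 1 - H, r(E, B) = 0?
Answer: -913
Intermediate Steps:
(13 + r(6, 4)*y(sqrt(0 - 4), 3)) - 926 = (13 + 0*(1 - 1*3)) - 926 = (13 + 0*(1 - 3)) - 926 = (13 + 0*(-2)) - 926 = (13 + 0) - 926 = 13 - 926 = -913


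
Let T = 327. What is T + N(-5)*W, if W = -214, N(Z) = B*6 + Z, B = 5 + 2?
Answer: -7591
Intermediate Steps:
B = 7
N(Z) = 42 + Z (N(Z) = 7*6 + Z = 42 + Z)
T + N(-5)*W = 327 + (42 - 5)*(-214) = 327 + 37*(-214) = 327 - 7918 = -7591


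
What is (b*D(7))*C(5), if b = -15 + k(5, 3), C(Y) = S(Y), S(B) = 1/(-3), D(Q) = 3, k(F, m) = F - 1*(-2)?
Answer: 8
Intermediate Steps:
k(F, m) = 2 + F (k(F, m) = F + 2 = 2 + F)
S(B) = -⅓ (S(B) = 1*(-⅓) = -⅓)
C(Y) = -⅓
b = -8 (b = -15 + (2 + 5) = -15 + 7 = -8)
(b*D(7))*C(5) = -8*3*(-⅓) = -24*(-⅓) = 8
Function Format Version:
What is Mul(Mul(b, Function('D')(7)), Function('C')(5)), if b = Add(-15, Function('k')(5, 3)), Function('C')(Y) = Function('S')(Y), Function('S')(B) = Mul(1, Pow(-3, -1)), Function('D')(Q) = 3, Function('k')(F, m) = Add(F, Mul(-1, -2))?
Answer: 8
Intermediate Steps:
Function('k')(F, m) = Add(2, F) (Function('k')(F, m) = Add(F, 2) = Add(2, F))
Function('S')(B) = Rational(-1, 3) (Function('S')(B) = Mul(1, Rational(-1, 3)) = Rational(-1, 3))
Function('C')(Y) = Rational(-1, 3)
b = -8 (b = Add(-15, Add(2, 5)) = Add(-15, 7) = -8)
Mul(Mul(b, Function('D')(7)), Function('C')(5)) = Mul(Mul(-8, 3), Rational(-1, 3)) = Mul(-24, Rational(-1, 3)) = 8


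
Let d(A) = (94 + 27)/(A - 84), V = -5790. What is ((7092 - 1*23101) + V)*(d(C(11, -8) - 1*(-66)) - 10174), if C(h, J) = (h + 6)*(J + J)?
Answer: 64319715219/290 ≈ 2.2179e+8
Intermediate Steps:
C(h, J) = 2*J*(6 + h) (C(h, J) = (6 + h)*(2*J) = 2*J*(6 + h))
d(A) = 121/(-84 + A)
((7092 - 1*23101) + V)*(d(C(11, -8) - 1*(-66)) - 10174) = ((7092 - 1*23101) - 5790)*(121/(-84 + (2*(-8)*(6 + 11) - 1*(-66))) - 10174) = ((7092 - 23101) - 5790)*(121/(-84 + (2*(-8)*17 + 66)) - 10174) = (-16009 - 5790)*(121/(-84 + (-272 + 66)) - 10174) = -21799*(121/(-84 - 206) - 10174) = -21799*(121/(-290) - 10174) = -21799*(121*(-1/290) - 10174) = -21799*(-121/290 - 10174) = -21799*(-2950581/290) = 64319715219/290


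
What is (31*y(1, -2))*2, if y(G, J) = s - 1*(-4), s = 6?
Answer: 620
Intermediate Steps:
y(G, J) = 10 (y(G, J) = 6 - 1*(-4) = 6 + 4 = 10)
(31*y(1, -2))*2 = (31*10)*2 = 310*2 = 620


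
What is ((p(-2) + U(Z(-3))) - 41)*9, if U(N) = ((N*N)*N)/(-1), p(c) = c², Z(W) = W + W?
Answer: 1611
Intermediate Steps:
Z(W) = 2*W
U(N) = -N³ (U(N) = (N²*N)*(-1) = N³*(-1) = -N³)
((p(-2) + U(Z(-3))) - 41)*9 = (((-2)² - (2*(-3))³) - 41)*9 = ((4 - 1*(-6)³) - 41)*9 = ((4 - 1*(-216)) - 41)*9 = ((4 + 216) - 41)*9 = (220 - 41)*9 = 179*9 = 1611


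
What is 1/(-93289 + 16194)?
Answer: -1/77095 ≈ -1.2971e-5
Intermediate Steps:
1/(-93289 + 16194) = 1/(-77095) = -1/77095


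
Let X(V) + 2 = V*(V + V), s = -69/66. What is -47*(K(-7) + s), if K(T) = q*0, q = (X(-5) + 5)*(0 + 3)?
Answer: 1081/22 ≈ 49.136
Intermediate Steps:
s = -23/22 (s = -69*1/66 = -23/22 ≈ -1.0455)
X(V) = -2 + 2*V² (X(V) = -2 + V*(V + V) = -2 + V*(2*V) = -2 + 2*V²)
q = 159 (q = ((-2 + 2*(-5)²) + 5)*(0 + 3) = ((-2 + 2*25) + 5)*3 = ((-2 + 50) + 5)*3 = (48 + 5)*3 = 53*3 = 159)
K(T) = 0 (K(T) = 159*0 = 0)
-47*(K(-7) + s) = -47*(0 - 23/22) = -47*(-23/22) = 1081/22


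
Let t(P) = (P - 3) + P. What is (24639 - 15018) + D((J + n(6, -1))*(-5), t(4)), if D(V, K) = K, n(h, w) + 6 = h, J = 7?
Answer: 9626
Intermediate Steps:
t(P) = -3 + 2*P (t(P) = (-3 + P) + P = -3 + 2*P)
n(h, w) = -6 + h
(24639 - 15018) + D((J + n(6, -1))*(-5), t(4)) = (24639 - 15018) + (-3 + 2*4) = 9621 + (-3 + 8) = 9621 + 5 = 9626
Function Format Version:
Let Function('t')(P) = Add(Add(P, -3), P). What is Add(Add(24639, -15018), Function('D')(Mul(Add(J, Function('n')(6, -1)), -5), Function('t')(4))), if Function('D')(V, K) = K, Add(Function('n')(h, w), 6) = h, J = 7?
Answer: 9626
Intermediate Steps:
Function('t')(P) = Add(-3, Mul(2, P)) (Function('t')(P) = Add(Add(-3, P), P) = Add(-3, Mul(2, P)))
Function('n')(h, w) = Add(-6, h)
Add(Add(24639, -15018), Function('D')(Mul(Add(J, Function('n')(6, -1)), -5), Function('t')(4))) = Add(Add(24639, -15018), Add(-3, Mul(2, 4))) = Add(9621, Add(-3, 8)) = Add(9621, 5) = 9626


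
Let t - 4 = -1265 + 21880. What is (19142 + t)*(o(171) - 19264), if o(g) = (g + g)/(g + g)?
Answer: -765916143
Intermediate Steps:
o(g) = 1 (o(g) = (2*g)/((2*g)) = (2*g)*(1/(2*g)) = 1)
t = 20619 (t = 4 + (-1265 + 21880) = 4 + 20615 = 20619)
(19142 + t)*(o(171) - 19264) = (19142 + 20619)*(1 - 19264) = 39761*(-19263) = -765916143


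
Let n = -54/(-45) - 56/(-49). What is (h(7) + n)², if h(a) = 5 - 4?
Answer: 13689/1225 ≈ 11.175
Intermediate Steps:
h(a) = 1
n = 82/35 (n = -54*(-1/45) - 56*(-1/49) = 6/5 + 8/7 = 82/35 ≈ 2.3429)
(h(7) + n)² = (1 + 82/35)² = (117/35)² = 13689/1225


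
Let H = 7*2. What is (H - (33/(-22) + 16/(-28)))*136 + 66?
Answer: 15762/7 ≈ 2251.7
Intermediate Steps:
H = 14
(H - (33/(-22) + 16/(-28)))*136 + 66 = (14 - (33/(-22) + 16/(-28)))*136 + 66 = (14 - (33*(-1/22) + 16*(-1/28)))*136 + 66 = (14 - (-3/2 - 4/7))*136 + 66 = (14 - 1*(-29/14))*136 + 66 = (14 + 29/14)*136 + 66 = (225/14)*136 + 66 = 15300/7 + 66 = 15762/7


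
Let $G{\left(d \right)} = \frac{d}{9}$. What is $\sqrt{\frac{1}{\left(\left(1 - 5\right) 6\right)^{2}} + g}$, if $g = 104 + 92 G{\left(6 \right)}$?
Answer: $\frac{\sqrt{95233}}{24} \approx 12.858$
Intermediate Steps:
$G{\left(d \right)} = \frac{d}{9}$ ($G{\left(d \right)} = d \frac{1}{9} = \frac{d}{9}$)
$g = \frac{496}{3}$ ($g = 104 + 92 \cdot \frac{1}{9} \cdot 6 = 104 + 92 \cdot \frac{2}{3} = 104 + \frac{184}{3} = \frac{496}{3} \approx 165.33$)
$\sqrt{\frac{1}{\left(\left(1 - 5\right) 6\right)^{2}} + g} = \sqrt{\frac{1}{\left(\left(1 - 5\right) 6\right)^{2}} + \frac{496}{3}} = \sqrt{\frac{1}{\left(\left(-4\right) 6\right)^{2}} + \frac{496}{3}} = \sqrt{\frac{1}{\left(-24\right)^{2}} + \frac{496}{3}} = \sqrt{\frac{1}{576} + \frac{496}{3}} = \sqrt{\frac{95233}{576}} = \frac{\sqrt{95233}}{24}$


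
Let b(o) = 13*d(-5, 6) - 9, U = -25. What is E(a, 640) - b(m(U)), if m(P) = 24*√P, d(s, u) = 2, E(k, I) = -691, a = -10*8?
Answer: -708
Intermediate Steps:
a = -80
b(o) = 17 (b(o) = 13*2 - 9 = 26 - 9 = 17)
E(a, 640) - b(m(U)) = -691 - 1*17 = -691 - 17 = -708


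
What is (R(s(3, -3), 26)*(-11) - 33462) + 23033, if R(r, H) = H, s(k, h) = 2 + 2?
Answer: -10715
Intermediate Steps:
s(k, h) = 4
(R(s(3, -3), 26)*(-11) - 33462) + 23033 = (26*(-11) - 33462) + 23033 = (-286 - 33462) + 23033 = -33748 + 23033 = -10715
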